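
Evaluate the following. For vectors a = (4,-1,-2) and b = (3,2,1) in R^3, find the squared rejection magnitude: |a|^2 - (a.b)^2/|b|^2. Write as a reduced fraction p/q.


|a|^2 = 4^2 + (-1)^2 + (-2)^2 = 21
|b|^2 = 3^2 + 2^2 + 1^2 = 14
a . b = 4*3 + (-1)*2 + (-2)*1 = 8
(a.b)^2 = 8^2 = 64
|rej|^2 = 21 - 64/14
= (294 - 64)/14
= 230/14
In lowest terms: 115/7


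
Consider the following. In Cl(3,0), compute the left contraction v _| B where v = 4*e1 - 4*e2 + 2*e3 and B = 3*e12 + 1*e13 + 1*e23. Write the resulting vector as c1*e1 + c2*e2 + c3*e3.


Left contraction v _| B = <vB>_1 (grade-1 part of the geometric product vB).
Using e1_|e12 = e2, e2_|e12 = -e1, e1_|e13 = e3, e3_|e13 = -e1, e2_|e23 = e3, e3_|e23 = -e2:
e1 coeff: -v2*b12 - v3*b13 = -(-4)*(3) - (2)*(1) = 10
e2 coeff: v1*b12 - v3*b23 = (4)*(3) - (2)*(1) = 10
e3 coeff: v1*b13 + v2*b23 = (4)*(1) + (-4)*(1) = 0
v _| B = 10*e1 + 10*e2 + 0*e3


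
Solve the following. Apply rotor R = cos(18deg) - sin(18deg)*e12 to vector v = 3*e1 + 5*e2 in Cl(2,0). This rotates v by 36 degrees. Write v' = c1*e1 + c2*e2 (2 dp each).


Rotor R = cos(18deg) - sin(18deg)*e12
Rotation angle theta = 2 * 18 = 36 degrees
v' = R*v*~R rotates v by theta.
cos(36deg) = 0.8090, sin(36deg) = 0.5878
v'_1 = 3*cos(36deg) - 5*sin(36deg)
= 3*0.8090 - 5*0.5878
= -0.51
v'_2 = 3*sin(36deg) + 5*cos(36deg)
= 3*0.5878 + 5*0.8090
= 5.81
v' = -0.51*e1 + 5.81*e2


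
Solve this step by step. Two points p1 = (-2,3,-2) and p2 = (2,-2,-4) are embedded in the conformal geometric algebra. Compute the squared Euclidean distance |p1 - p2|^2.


p1 - p2 = (-4, 5, 2)
|p1 - p2|^2 = (-4)^2 + 5^2 + 2^2
= 16 + 25 + 4
= 45


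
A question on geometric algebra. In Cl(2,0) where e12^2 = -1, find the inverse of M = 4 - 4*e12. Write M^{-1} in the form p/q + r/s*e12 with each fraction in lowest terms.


M = 4 - 4*e12, where e12^2 = -1.
Since M commutes with its reverse ~M = a - b*e12, M * ~M = a^2 - b^2*e12^2 = a^2 + b^2.
So M^{-1} = ~M / (a^2 + b^2) = (a - b*e12)/(a^2 + b^2).
a^2 + b^2 = 16 + 16 = 32
Scalar part = 4/32 = 1/8
Bivector coeff = 4/32 = 1/8
M^{-1} = 1/8 + 1/8*e12


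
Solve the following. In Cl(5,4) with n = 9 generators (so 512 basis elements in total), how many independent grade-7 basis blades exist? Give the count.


Number of grade-k basis blades in Cl(p,q) with n = p + q is C(n, k).
n = 5 + 4 = 9
C(9, 7) = 9! / (7! * 2!)
= 362880 / (5040 * 2)
= 36


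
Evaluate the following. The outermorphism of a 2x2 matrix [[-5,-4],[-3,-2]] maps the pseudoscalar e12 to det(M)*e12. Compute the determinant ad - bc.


The outermorphism of a linear map f sends e1^e2 to f(e1)^f(e2).
f(e1) = -5*e1 - 3*e2
f(e2) = -4*e1 - 2*e2
f(e1) ^ f(e2) = (-5*e1 - 3*e2) ^ (-4*e1 - 2*e2)
= (-5)*(-2)*e12 + (-3)*(-4)*e21
= (10 - 12)*e12
= -2*e12
Coefficient = -2


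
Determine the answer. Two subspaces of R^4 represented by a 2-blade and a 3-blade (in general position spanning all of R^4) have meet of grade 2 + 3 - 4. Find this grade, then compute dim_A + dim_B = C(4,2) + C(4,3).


Meet grade = grade(A) + grade(B) - n
= 2 + 3 - 4 = 1
C(4,2) = 6
C(4,3) = 4
dim_A + dim_B = 6 + 4 = 10


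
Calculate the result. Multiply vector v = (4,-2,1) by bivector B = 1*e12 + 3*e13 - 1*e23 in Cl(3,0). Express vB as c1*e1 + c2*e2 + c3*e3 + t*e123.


vB has grade-1 (vector) and grade-3 (trivector) parts: vB = (v _| B) + (v ^ B).
Vector part <vB>_1:
  e1: -v2*b12 - v3*b13 = -(-2)*(1) - (1)*(3) = -1
  e2: v1*b12 - v3*b23 = (4)*(1) - (1)*(-1) = 5
  e3: v1*b13 + v2*b23 = (4)*(3) + (-2)*(-1) = 14
Trivector part <vB>_3:
  e123: v1*b23 - v2*b13 + v3*b12 = (4)*(-1) - (-2)*(3) + (1)*(1) = 3
vB = -1*e1 + 5*e2 + 14*e3 + 3*e123


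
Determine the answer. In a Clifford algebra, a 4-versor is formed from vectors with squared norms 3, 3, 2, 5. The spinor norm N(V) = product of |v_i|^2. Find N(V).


Spinor norm N(V) = |v1|^2 * |v2|^2 * ... * |v4|^2
= 3 * 3 * 2 * 5
Running product: 3, 9, 18, 90
N(V) = 90


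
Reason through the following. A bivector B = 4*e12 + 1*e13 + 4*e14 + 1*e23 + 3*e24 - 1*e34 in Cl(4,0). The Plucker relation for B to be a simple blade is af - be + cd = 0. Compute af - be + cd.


Plucker relation: af - be + cd
a*f = 4*(-1) = -4
b*e = 1*3 = 3
c*d = 4*1 = 4
af - be + cd = -4 - 3 + 4
= -3


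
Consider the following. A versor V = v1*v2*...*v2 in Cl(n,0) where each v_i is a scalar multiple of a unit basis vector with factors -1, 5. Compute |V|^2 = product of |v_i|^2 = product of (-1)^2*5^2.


Each vector v_i has |v_i|^2 = s_i^2
Squared scales: (-1)^2 = 1, 5^2 = 25
|V|^2 = 1 * 25
= 25


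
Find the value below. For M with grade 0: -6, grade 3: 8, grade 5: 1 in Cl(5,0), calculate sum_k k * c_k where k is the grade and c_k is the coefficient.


Grade-weighted sum = sum of grade_k * coefficient_k
0*(-6) = 0
3*8 = 24
5*1 = 5
Total = 0 + 24 + 5 = 29


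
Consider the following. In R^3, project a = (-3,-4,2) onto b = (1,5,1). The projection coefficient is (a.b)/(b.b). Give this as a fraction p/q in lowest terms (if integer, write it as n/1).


Projection coefficient = (a . b) / (b . b)
a . b = (-3)*1 + (-4)*5 + 2*1
= -3 + (-20) + 2 = -21
b . b = 1^2 + 5^2 + 1^2
= 1 + 25 + 1 = 27
Coefficient = -21/27
In lowest terms: -7/9


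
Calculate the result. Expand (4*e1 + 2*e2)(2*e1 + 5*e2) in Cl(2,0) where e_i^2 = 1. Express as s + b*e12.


Expand: (4*e1 + 2*e2)(2*e1 + 5*e2)
= 4*2*e1e1 + 4*5*e1e2 + 2*2*e2e1 + 2*5*e2e2
Using e1^2 = e2^2 = 1, e2e1 = -e1e2:
Scalar part s = 4*2 + 2*5 = 8 + 10 = 18
Bivector part b = 4*5 - 2*2 = 20 - 4 = 16
uv = 18 + 16*e12


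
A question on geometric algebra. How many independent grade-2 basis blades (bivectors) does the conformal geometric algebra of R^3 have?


The conformal model of R^3 uses Cl(4,1) with m = 3 + 2 = 5 generators.
Number of grade-2 blades = C(m, 2) = C(5, 2)
= 5*4/2 = 10


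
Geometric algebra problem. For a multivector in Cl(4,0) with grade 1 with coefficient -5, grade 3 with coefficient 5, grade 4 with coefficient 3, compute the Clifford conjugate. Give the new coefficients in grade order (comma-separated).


Clifford conjugate sign for grade k: (-1)^(k(k+1)/2)
Grade 1: (-1)^(1*2/2) = (-1)^1 = -1, coeff -5 -> 5
Grade 3: (-1)^(3*4/2) = (-1)^6 = 1, coeff 5 -> 5
Grade 4: (-1)^(4*5/2) = (-1)^10 = 1, coeff 3 -> 3
Conjugated coefficients: 5, 5, 3


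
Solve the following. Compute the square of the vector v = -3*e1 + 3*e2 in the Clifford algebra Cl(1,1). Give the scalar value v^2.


v^2 = sum of c_i^2 * e_i^2
Positive signature terms (e_i^2 = +1): (-3)^2 = 9
Negative signature terms (e_j^2 = -1): 3^2 = 9
v^2 = 9 - 9 = 0


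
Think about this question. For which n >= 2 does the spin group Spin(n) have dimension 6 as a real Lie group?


dim Spin(n) = dim so(n) = n(n-1)/2.
Solve n(n-1)/2 = 6, i.e. n^2 - n - 12 = 0.
Discriminant = 1 + 8*6 = 49
n = (1 + sqrt(49))/2 = (1 + 7)/2 = 4


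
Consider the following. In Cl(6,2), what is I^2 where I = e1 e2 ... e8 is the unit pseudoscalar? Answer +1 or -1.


The pseudoscalar I = e1...e_n (product of all n generators) of Cl(p,q) satisfies I^2 = (-1)^(q + n(n-1)/2).
p = 6, q = 2, n = p + q = 8
n(n-1)/2 = 8 * 7 / 2 = 28
Exponent = q + n(n-1)/2 = 2 + 28 = 30
I^2 = (-1)^30 = +1


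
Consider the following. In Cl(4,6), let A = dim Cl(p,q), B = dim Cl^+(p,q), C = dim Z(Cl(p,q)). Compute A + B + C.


n = 4 + 6 = 10
Total dim = 2^10 = 1024
Even subalgebra dim = 2^9 = 512
n is even, so center dim = 1
Sum = 1024 + 512 + 1 = 1537


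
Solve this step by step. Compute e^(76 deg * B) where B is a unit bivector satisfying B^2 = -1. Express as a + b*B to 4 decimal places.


For a unit bivector B with B^2 = -1, the exponential series gives
e^(theta*B) = cos(theta) + sin(theta)*B (the GA analogue of Euler's formula).
theta = 76 degrees = 1.32645 rad
cos(76 deg) = 0.2419
sin(76 deg) = 0.9703
exp(theta*B) = 0.2419 + 0.9703*B


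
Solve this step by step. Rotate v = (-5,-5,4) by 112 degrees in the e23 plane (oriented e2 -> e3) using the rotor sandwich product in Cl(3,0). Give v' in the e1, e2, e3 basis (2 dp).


Rotor R = cos(56deg) - sin(56deg)*e23
Rotation angle theta = 2 * 56 = 112 degrees in the e23 plane (e2 -> e3).
The component perpendicular to the plane (e1) is invariant: v'_1 = v1 = -5.00
cos(112deg) = -0.3746, sin(112deg) = 0.9272
v'_2 = v2*cos(theta) - v3*sin(theta) = -5*(-0.3746) - 4*0.9272 = -1.84
v'_3 = v2*sin(theta) + v3*cos(theta) = -5*0.9272 + 4*(-0.3746) = -6.13
v' = -5.00*e1 - 1.84*e2 - 6.13*e3


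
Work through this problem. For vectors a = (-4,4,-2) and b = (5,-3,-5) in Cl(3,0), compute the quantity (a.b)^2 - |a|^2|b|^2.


a . b = (-4)*5 + 4*(-3) + (-2)*(-5)
= -20 + (-12) + 10 = -22
|a|^2 = (-4)^2 + 4^2 + (-2)^2 = 36
|b|^2 = 5^2 + (-3)^2 + (-5)^2 = 59
(a.b)^2 = (-22)^2 = 484
|a|^2 * |b|^2 = 36 * 59 = 2124
Result = 484 - 2124 = -1640


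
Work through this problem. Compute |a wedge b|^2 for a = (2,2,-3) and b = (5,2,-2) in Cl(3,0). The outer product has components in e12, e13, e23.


a wedge b = (a1*b2 - a2*b1)*e12 + (a1*b3 - a3*b1)*e13 + (a2*b3 - a3*b2)*e23
e12 coeff: 2*2 - 2*5 = 4 - 10 = -6
e13 coeff: 2*(-2) - (-3)*5 = -4 - (-15) = 11
e23 coeff: 2*(-2) - (-3)*2 = -4 - (-6) = 2
|a wedge b|^2 = (-6)^2 + 11^2 + 2^2
= 36 + 121 + 4
= 161


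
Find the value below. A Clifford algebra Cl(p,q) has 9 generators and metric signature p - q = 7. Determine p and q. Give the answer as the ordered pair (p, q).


We need p + q = 9 and p - q = 7.
Adding: 2p = 9 + 7 = 16, so p = 8.
Then q = 9 - 8 = 1.
(p, q) = (8, 1)


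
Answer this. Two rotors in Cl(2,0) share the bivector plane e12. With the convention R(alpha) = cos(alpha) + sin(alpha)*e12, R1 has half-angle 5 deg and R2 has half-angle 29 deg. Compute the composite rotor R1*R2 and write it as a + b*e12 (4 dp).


Same-plane rotors commute and their half-angles add:
R1*R2 = cos(a1 + a2) + sin(a1 + a2)*e12.
a1 + a2 = 5 + 29 = 34 deg
cos(34 deg) = 0.8290
sin(34 deg) = 0.5592
R1*R2 = 0.8290 + 0.5592*e12


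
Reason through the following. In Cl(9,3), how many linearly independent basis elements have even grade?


Even subalgebra dimension = 2^(n-1)
n = 9 + 3 = 12
2^(12 - 1) = 2^11 = 2048
Verification: sum of C(12,k) for even k = 1 + 66 + 495 + 924 + 495 + 66 + 1 = 2048
Result = 2048


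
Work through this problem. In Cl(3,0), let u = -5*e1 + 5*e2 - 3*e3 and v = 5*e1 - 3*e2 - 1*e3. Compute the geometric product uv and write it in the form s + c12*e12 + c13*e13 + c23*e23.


In Cl(3,0): e_i^2 = 1, e_ie_j = -e_je_i for i != j.
Scalar part = u . v = (-5)*5 + 5*(-3) + (-3)*(-1)
= -25 + (-15) + 3 = -37
e12 coeff = (-5)*(-3) - 5*5 = 15 - 25 = -10
e13 coeff = (-5)*(-1) - (-3)*5 = 5 - (-15) = 20
e23 coeff = 5*(-1) - (-3)*(-3) = -5 - 9 = -14
uv = -37 - 10*e12 + 20*e13 - 14*e23


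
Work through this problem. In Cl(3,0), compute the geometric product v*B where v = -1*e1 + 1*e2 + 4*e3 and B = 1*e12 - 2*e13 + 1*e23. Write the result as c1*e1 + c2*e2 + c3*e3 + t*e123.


vB has grade-1 (vector) and grade-3 (trivector) parts: vB = (v _| B) + (v ^ B).
Vector part <vB>_1:
  e1: -v2*b12 - v3*b13 = -(1)*(1) - (4)*(-2) = 7
  e2: v1*b12 - v3*b23 = (-1)*(1) - (4)*(1) = -5
  e3: v1*b13 + v2*b23 = (-1)*(-2) + (1)*(1) = 3
Trivector part <vB>_3:
  e123: v1*b23 - v2*b13 + v3*b12 = (-1)*(1) - (1)*(-2) + (4)*(1) = 5
vB = 7*e1 - 5*e2 + 3*e3 + 5*e123


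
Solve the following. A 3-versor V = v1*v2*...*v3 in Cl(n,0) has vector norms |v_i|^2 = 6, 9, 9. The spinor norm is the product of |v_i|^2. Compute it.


Spinor norm N(V) = |v1|^2 * |v2|^2 * ... * |v3|^2
= 6 * 9 * 9
Running product: 6, 54, 486
N(V) = 486


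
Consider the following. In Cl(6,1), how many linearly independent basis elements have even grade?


Even subalgebra dimension = 2^(n-1)
n = 6 + 1 = 7
2^(7 - 1) = 2^6 = 64
Verification: sum of C(7,k) for even k = 1 + 21 + 35 + 7 = 64
Result = 64


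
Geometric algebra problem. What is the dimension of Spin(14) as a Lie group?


Spin(n) double-covers SO(n); both have Lie algebra so(n) of dimension n(n-1)/2.
n = 14
n(n-1) = 14 * 13 = 182
dim Spin(14) = 182/2 = 91


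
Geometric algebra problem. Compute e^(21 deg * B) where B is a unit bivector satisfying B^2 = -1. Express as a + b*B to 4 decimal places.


For a unit bivector B with B^2 = -1, the exponential series gives
e^(theta*B) = cos(theta) + sin(theta)*B (the GA analogue of Euler's formula).
theta = 21 degrees = 0.366519 rad
cos(21 deg) = 0.9336
sin(21 deg) = 0.3584
exp(theta*B) = 0.9336 + 0.3584*B


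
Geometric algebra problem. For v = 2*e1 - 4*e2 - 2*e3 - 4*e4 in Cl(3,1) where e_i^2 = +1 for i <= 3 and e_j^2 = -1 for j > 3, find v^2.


v^2 = sum of c_i^2 * e_i^2
Positive signature terms (e_i^2 = +1): 2^2 + (-4)^2 + (-2)^2 = 24
Negative signature terms (e_j^2 = -1): (-4)^2 = 16
v^2 = 24 - 16 = 8


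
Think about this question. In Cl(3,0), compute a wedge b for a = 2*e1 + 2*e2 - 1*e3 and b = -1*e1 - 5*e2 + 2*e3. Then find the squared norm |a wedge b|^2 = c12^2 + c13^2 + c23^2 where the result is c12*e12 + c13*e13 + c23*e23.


a wedge b = (a1*b2 - a2*b1)*e12 + (a1*b3 - a3*b1)*e13 + (a2*b3 - a3*b2)*e23
e12 coeff: 2*(-5) - 2*(-1) = -10 - (-2) = -8
e13 coeff: 2*2 - (-1)*(-1) = 4 - 1 = 3
e23 coeff: 2*2 - (-1)*(-5) = 4 - 5 = -1
|a wedge b|^2 = (-8)^2 + 3^2 + (-1)^2
= 64 + 9 + 1
= 74


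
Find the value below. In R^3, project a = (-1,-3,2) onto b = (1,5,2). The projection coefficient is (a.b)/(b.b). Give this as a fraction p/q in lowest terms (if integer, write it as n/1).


Projection coefficient = (a . b) / (b . b)
a . b = (-1)*1 + (-3)*5 + 2*2
= -1 + (-15) + 4 = -12
b . b = 1^2 + 5^2 + 2^2
= 1 + 25 + 4 = 30
Coefficient = -12/30
In lowest terms: -2/5


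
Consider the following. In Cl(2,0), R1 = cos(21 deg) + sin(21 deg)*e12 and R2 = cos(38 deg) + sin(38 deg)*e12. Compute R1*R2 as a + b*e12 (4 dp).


Same-plane rotors commute and their half-angles add:
R1*R2 = cos(a1 + a2) + sin(a1 + a2)*e12.
a1 + a2 = 21 + 38 = 59 deg
cos(59 deg) = 0.5150
sin(59 deg) = 0.8572
R1*R2 = 0.5150 + 0.8572*e12


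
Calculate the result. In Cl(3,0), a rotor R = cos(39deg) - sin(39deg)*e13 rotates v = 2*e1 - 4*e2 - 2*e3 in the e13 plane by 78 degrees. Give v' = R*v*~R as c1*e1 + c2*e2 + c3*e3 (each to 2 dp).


Rotor R = cos(39deg) - sin(39deg)*e13
Rotation angle theta = 2 * 39 = 78 degrees in the e13 plane (e1 -> e3).
The component perpendicular to the plane (e2) is invariant: v'_2 = v2 = -4.00
cos(78deg) = 0.2079, sin(78deg) = 0.9781
v'_1 = v1*cos(theta) - v3*sin(theta) = 2*0.2079 - (-2)*0.9781 = 2.37
v'_3 = v1*sin(theta) + v3*cos(theta) = 2*0.9781 + (-2)*0.2079 = 1.54
v' = 2.37*e1 - 4.00*e2 + 1.54*e3


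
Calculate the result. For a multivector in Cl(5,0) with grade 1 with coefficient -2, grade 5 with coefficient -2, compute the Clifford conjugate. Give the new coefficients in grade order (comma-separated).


Clifford conjugate sign for grade k: (-1)^(k(k+1)/2)
Grade 1: (-1)^(1*2/2) = (-1)^1 = -1, coeff -2 -> 2
Grade 5: (-1)^(5*6/2) = (-1)^15 = -1, coeff -2 -> 2
Conjugated coefficients: 2, 2


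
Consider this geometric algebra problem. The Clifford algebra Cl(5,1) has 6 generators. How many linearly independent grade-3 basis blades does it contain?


Number of grade-k basis blades in Cl(p,q) with n = p + q is C(n, k).
n = 5 + 1 = 6
C(6, 3) = 6! / (3! * 3!)
= 720 / (6 * 6)
= 20


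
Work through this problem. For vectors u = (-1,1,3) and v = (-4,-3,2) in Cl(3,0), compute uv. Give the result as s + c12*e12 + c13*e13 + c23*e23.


In Cl(3,0): e_i^2 = 1, e_ie_j = -e_je_i for i != j.
Scalar part = u . v = (-1)*(-4) + 1*(-3) + 3*2
= 4 + (-3) + 6 = 7
e12 coeff = (-1)*(-3) - 1*(-4) = 3 - (-4) = 7
e13 coeff = (-1)*2 - 3*(-4) = -2 - (-12) = 10
e23 coeff = 1*2 - 3*(-3) = 2 - (-9) = 11
uv = 7 + 7*e12 + 10*e13 + 11*e23


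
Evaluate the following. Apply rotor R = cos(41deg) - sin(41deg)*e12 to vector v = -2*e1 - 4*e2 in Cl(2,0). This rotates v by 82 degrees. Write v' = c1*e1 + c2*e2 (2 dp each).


Rotor R = cos(41deg) - sin(41deg)*e12
Rotation angle theta = 2 * 41 = 82 degrees
v' = R*v*~R rotates v by theta.
cos(82deg) = 0.1392, sin(82deg) = 0.9903
v'_1 = -2*cos(82deg) - (-4)*sin(82deg)
= -2*0.1392 - (-4)*0.9903
= 3.68
v'_2 = -2*sin(82deg) + (-4)*cos(82deg)
= -2*0.9903 + (-4)*0.1392
= -2.54
v' = 3.68*e1 - 2.54*e2


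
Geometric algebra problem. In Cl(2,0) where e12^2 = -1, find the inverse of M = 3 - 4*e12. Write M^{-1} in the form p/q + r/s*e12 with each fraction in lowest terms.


M = 3 - 4*e12, where e12^2 = -1.
Since M commutes with its reverse ~M = a - b*e12, M * ~M = a^2 - b^2*e12^2 = a^2 + b^2.
So M^{-1} = ~M / (a^2 + b^2) = (a - b*e12)/(a^2 + b^2).
a^2 + b^2 = 9 + 16 = 25
Scalar part = 3/25 = 3/25
Bivector coeff = 4/25 = 4/25
M^{-1} = 3/25 + 4/25*e12


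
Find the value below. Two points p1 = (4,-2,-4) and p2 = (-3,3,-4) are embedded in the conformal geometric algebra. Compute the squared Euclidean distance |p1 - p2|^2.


p1 - p2 = (7, -5, 0)
|p1 - p2|^2 = 7^2 + (-5)^2 + 0^2
= 49 + 25 + 0
= 74


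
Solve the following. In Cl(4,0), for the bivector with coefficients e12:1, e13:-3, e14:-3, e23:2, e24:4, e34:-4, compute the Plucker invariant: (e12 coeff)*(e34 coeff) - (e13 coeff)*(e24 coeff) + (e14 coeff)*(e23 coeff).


Plucker relation: af - be + cd
a*f = 1*(-4) = -4
b*e = (-3)*4 = -12
c*d = (-3)*2 = -6
af - be + cd = -4 - (-12) + (-6)
= 2


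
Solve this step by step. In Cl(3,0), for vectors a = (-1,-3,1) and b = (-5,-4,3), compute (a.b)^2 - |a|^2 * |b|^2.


a . b = (-1)*(-5) + (-3)*(-4) + 1*3
= 5 + 12 + 3 = 20
|a|^2 = (-1)^2 + (-3)^2 + 1^2 = 11
|b|^2 = (-5)^2 + (-4)^2 + 3^2 = 50
(a.b)^2 = 20^2 = 400
|a|^2 * |b|^2 = 11 * 50 = 550
Result = 400 - 550 = -150


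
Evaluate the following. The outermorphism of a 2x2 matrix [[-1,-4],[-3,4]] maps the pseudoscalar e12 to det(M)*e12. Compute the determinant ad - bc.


The outermorphism of a linear map f sends e1^e2 to f(e1)^f(e2).
f(e1) = -1*e1 - 3*e2
f(e2) = -4*e1 + 4*e2
f(e1) ^ f(e2) = (-1*e1 - 3*e2) ^ (-4*e1 + 4*e2)
= (-1)*4*e12 + (-3)*(-4)*e21
= (-4 - 12)*e12
= -16*e12
Coefficient = -16


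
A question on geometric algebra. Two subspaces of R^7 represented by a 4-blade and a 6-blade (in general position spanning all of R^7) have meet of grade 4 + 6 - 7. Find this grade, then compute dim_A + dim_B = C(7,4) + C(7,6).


Meet grade = grade(A) + grade(B) - n
= 4 + 6 - 7 = 3
C(7,4) = 35
C(7,6) = 7
dim_A + dim_B = 35 + 7 = 42


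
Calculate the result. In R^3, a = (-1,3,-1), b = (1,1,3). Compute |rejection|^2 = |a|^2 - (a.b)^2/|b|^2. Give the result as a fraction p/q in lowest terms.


|a|^2 = (-1)^2 + 3^2 + (-1)^2 = 11
|b|^2 = 1^2 + 1^2 + 3^2 = 11
a . b = (-1)*1 + 3*1 + (-1)*3 = -1
(a.b)^2 = (-1)^2 = 1
|rej|^2 = 11 - 1/11
= (121 - 1)/11
= 120/11
In lowest terms: 120/11


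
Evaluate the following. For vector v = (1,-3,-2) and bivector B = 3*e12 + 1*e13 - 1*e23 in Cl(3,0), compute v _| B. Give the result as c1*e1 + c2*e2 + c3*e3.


Left contraction v _| B = <vB>_1 (grade-1 part of the geometric product vB).
Using e1_|e12 = e2, e2_|e12 = -e1, e1_|e13 = e3, e3_|e13 = -e1, e2_|e23 = e3, e3_|e23 = -e2:
e1 coeff: -v2*b12 - v3*b13 = -(-3)*(3) - (-2)*(1) = 11
e2 coeff: v1*b12 - v3*b23 = (1)*(3) - (-2)*(-1) = 1
e3 coeff: v1*b13 + v2*b23 = (1)*(1) + (-3)*(-1) = 4
v _| B = 11*e1 + 1*e2 + 4*e3


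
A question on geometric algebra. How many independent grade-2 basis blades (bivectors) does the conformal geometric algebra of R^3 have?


The conformal model of R^3 uses Cl(4,1) with m = 3 + 2 = 5 generators.
Number of grade-2 blades = C(m, 2) = C(5, 2)
= 5*4/2 = 10


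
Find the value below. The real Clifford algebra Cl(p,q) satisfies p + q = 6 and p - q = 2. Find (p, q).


We need p + q = 6 and p - q = 2.
Adding: 2p = 6 + 2 = 8, so p = 4.
Then q = 6 - 4 = 2.
(p, q) = (4, 2)


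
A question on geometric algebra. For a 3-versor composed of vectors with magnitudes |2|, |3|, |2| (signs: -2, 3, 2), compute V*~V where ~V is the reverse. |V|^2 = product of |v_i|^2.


Each vector v_i has |v_i|^2 = s_i^2
Squared scales: (-2)^2 = 4, 3^2 = 9, 2^2 = 4
|V|^2 = 4 * 9 * 4
= 144


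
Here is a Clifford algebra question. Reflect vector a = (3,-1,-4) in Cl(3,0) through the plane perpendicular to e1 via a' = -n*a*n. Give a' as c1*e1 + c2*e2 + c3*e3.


Reflection formula: a' = -n*a*n, with n = e1 (unit vector, n^2 = 1).
For reflection through hyperplane perp to e1:
The component along e1 flips sign, others stay.
a = (3, -1, -4)
a' = (-3, -1, -4)
a' = -3*e1 - 1*e2 - 4*e3


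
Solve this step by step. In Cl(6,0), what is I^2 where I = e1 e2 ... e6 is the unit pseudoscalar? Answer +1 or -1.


The pseudoscalar I = e1...e_n (product of all n generators) of Cl(p,q) satisfies I^2 = (-1)^(q + n(n-1)/2).
p = 6, q = 0, n = p + q = 6
n(n-1)/2 = 6 * 5 / 2 = 15
Exponent = q + n(n-1)/2 = 0 + 15 = 15
I^2 = (-1)^15 = -1


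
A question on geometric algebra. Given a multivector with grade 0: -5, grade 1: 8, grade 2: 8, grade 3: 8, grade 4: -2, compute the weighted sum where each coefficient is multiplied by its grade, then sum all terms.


Grade-weighted sum = sum of grade_k * coefficient_k
0*(-5) = 0
1*8 = 8
2*8 = 16
3*8 = 24
4*(-2) = -8
Total = 0 + 8 + 16 + 24 + (-8) = 40


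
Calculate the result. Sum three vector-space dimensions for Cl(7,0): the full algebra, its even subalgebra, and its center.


n = 7 + 0 = 7
Total dim = 2^7 = 128
Even subalgebra dim = 2^6 = 64
n is odd, so center dim = 2
Sum = 128 + 64 + 2 = 194


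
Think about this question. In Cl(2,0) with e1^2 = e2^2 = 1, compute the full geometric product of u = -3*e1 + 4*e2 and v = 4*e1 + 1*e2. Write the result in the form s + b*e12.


Expand: (-3*e1 + 4*e2)(4*e1 + 1*e2)
= (-3)*4*e1e1 + (-3)*1*e1e2 + 4*4*e2e1 + 4*1*e2e2
Using e1^2 = e2^2 = 1, e2e1 = -e1e2:
Scalar part s = (-3)*4 + 4*1 = -12 + 4 = -8
Bivector part b = (-3)*1 - 4*4 = -3 - 16 = -19
uv = -8 - 19*e12


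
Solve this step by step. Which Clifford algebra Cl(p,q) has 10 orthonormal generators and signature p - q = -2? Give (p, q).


We need p + q = 10 and p - q = -2.
Adding: 2p = 10 + (-2) = 8, so p = 4.
Then q = 10 - 4 = 6.
(p, q) = (4, 6)


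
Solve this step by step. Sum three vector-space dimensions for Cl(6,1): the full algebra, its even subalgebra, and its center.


n = 6 + 1 = 7
Total dim = 2^7 = 128
Even subalgebra dim = 2^6 = 64
n is odd, so center dim = 2
Sum = 128 + 64 + 2 = 194


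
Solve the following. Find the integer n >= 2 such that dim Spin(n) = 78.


dim Spin(n) = dim so(n) = n(n-1)/2.
Solve n(n-1)/2 = 78, i.e. n^2 - n - 156 = 0.
Discriminant = 1 + 8*78 = 625
n = (1 + sqrt(625))/2 = (1 + 25)/2 = 13


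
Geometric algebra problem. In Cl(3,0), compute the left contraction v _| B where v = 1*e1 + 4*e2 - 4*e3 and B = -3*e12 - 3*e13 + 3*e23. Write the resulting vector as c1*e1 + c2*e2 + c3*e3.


Left contraction v _| B = <vB>_1 (grade-1 part of the geometric product vB).
Using e1_|e12 = e2, e2_|e12 = -e1, e1_|e13 = e3, e3_|e13 = -e1, e2_|e23 = e3, e3_|e23 = -e2:
e1 coeff: -v2*b12 - v3*b13 = -(4)*(-3) - (-4)*(-3) = 0
e2 coeff: v1*b12 - v3*b23 = (1)*(-3) - (-4)*(3) = 9
e3 coeff: v1*b13 + v2*b23 = (1)*(-3) + (4)*(3) = 9
v _| B = 0*e1 + 9*e2 + 9*e3


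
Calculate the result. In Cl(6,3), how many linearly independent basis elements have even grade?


Even subalgebra dimension = 2^(n-1)
n = 6 + 3 = 9
2^(9 - 1) = 2^8 = 256
Verification: sum of C(9,k) for even k = 1 + 36 + 126 + 84 + 9 = 256
Result = 256


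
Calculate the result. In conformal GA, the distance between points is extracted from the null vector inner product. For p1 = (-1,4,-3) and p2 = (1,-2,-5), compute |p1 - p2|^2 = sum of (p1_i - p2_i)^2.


p1 - p2 = (-2, 6, 2)
|p1 - p2|^2 = (-2)^2 + 6^2 + 2^2
= 4 + 36 + 4
= 44


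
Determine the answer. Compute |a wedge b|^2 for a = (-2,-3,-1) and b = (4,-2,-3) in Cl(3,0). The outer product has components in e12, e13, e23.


a wedge b = (a1*b2 - a2*b1)*e12 + (a1*b3 - a3*b1)*e13 + (a2*b3 - a3*b2)*e23
e12 coeff: (-2)*(-2) - (-3)*4 = 4 - (-12) = 16
e13 coeff: (-2)*(-3) - (-1)*4 = 6 - (-4) = 10
e23 coeff: (-3)*(-3) - (-1)*(-2) = 9 - 2 = 7
|a wedge b|^2 = 16^2 + 10^2 + 7^2
= 256 + 100 + 49
= 405


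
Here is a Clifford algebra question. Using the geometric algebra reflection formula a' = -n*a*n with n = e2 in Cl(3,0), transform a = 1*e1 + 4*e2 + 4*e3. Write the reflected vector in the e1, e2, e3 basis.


Reflection formula: a' = -n*a*n, with n = e2 (unit vector, n^2 = 1).
For reflection through hyperplane perp to e2:
The component along e2 flips sign, others stay.
a = (1, 4, 4)
a' = (1, -4, 4)
a' = 1*e1 - 4*e2 + 4*e3


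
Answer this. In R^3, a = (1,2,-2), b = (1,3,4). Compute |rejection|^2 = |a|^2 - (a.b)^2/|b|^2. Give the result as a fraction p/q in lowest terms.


|a|^2 = 1^2 + 2^2 + (-2)^2 = 9
|b|^2 = 1^2 + 3^2 + 4^2 = 26
a . b = 1*1 + 2*3 + (-2)*4 = -1
(a.b)^2 = (-1)^2 = 1
|rej|^2 = 9 - 1/26
= (234 - 1)/26
= 233/26
In lowest terms: 233/26


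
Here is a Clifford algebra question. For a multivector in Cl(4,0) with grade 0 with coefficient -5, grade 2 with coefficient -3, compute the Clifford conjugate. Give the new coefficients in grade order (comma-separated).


Clifford conjugate sign for grade k: (-1)^(k(k+1)/2)
Grade 0: (-1)^(0*1/2) = (-1)^0 = 1, coeff -5 -> -5
Grade 2: (-1)^(2*3/2) = (-1)^3 = -1, coeff -3 -> 3
Conjugated coefficients: -5, 3


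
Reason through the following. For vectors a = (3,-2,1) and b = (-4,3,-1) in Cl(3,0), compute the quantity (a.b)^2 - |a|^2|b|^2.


a . b = 3*(-4) + (-2)*3 + 1*(-1)
= -12 + (-6) + (-1) = -19
|a|^2 = 3^2 + (-2)^2 + 1^2 = 14
|b|^2 = (-4)^2 + 3^2 + (-1)^2 = 26
(a.b)^2 = (-19)^2 = 361
|a|^2 * |b|^2 = 14 * 26 = 364
Result = 361 - 364 = -3


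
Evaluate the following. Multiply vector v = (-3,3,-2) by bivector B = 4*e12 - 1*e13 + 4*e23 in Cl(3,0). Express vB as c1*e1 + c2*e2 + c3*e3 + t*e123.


vB has grade-1 (vector) and grade-3 (trivector) parts: vB = (v _| B) + (v ^ B).
Vector part <vB>_1:
  e1: -v2*b12 - v3*b13 = -(3)*(4) - (-2)*(-1) = -14
  e2: v1*b12 - v3*b23 = (-3)*(4) - (-2)*(4) = -4
  e3: v1*b13 + v2*b23 = (-3)*(-1) + (3)*(4) = 15
Trivector part <vB>_3:
  e123: v1*b23 - v2*b13 + v3*b12 = (-3)*(4) - (3)*(-1) + (-2)*(4) = -17
vB = -14*e1 - 4*e2 + 15*e3 - 17*e123


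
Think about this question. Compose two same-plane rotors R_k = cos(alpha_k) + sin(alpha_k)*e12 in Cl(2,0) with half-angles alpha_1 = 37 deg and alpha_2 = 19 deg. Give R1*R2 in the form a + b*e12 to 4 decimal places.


Same-plane rotors commute and their half-angles add:
R1*R2 = cos(a1 + a2) + sin(a1 + a2)*e12.
a1 + a2 = 37 + 19 = 56 deg
cos(56 deg) = 0.5592
sin(56 deg) = 0.8290
R1*R2 = 0.5592 + 0.8290*e12


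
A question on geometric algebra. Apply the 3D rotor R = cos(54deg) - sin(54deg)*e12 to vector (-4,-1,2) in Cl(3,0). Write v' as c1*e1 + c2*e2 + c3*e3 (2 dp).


Rotor R = cos(54deg) - sin(54deg)*e12
Rotation angle theta = 2 * 54 = 108 degrees in the e12 plane (e1 -> e2).
The component perpendicular to the plane (e3) is invariant: v'_3 = v3 = 2.00
cos(108deg) = -0.3090, sin(108deg) = 0.9511
v'_1 = v1*cos(theta) - v2*sin(theta) = -4*(-0.3090) - (-1)*0.9511 = 2.19
v'_2 = v1*sin(theta) + v2*cos(theta) = -4*0.9511 + (-1)*(-0.3090) = -3.50
v' = 2.19*e1 - 3.50*e2 + 2.00*e3


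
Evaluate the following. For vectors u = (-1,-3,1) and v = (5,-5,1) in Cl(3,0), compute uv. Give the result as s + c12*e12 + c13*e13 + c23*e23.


In Cl(3,0): e_i^2 = 1, e_ie_j = -e_je_i for i != j.
Scalar part = u . v = (-1)*5 + (-3)*(-5) + 1*1
= -5 + 15 + 1 = 11
e12 coeff = (-1)*(-5) - (-3)*5 = 5 - (-15) = 20
e13 coeff = (-1)*1 - 1*5 = -1 - 5 = -6
e23 coeff = (-3)*1 - 1*(-5) = -3 - (-5) = 2
uv = 11 + 20*e12 - 6*e13 + 2*e23


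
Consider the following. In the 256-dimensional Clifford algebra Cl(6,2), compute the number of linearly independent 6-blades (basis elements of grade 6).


Number of grade-k basis blades in Cl(p,q) with n = p + q is C(n, k).
n = 6 + 2 = 8
C(8, 6) = 8! / (6! * 2!)
= 40320 / (720 * 2)
= 28


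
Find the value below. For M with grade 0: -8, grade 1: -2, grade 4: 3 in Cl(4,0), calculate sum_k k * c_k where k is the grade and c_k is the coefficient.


Grade-weighted sum = sum of grade_k * coefficient_k
0*(-8) = 0
1*(-2) = -2
4*3 = 12
Total = 0 + (-2) + 12 = 10


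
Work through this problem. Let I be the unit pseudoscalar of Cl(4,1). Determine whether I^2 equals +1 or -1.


The pseudoscalar I = e1...e_n (product of all n generators) of Cl(p,q) satisfies I^2 = (-1)^(q + n(n-1)/2).
p = 4, q = 1, n = p + q = 5
n(n-1)/2 = 5 * 4 / 2 = 10
Exponent = q + n(n-1)/2 = 1 + 10 = 11
I^2 = (-1)^11 = -1


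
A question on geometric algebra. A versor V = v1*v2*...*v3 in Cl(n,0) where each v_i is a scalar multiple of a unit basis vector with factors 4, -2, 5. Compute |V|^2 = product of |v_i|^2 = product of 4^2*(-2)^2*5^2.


Each vector v_i has |v_i|^2 = s_i^2
Squared scales: 4^2 = 16, (-2)^2 = 4, 5^2 = 25
|V|^2 = 16 * 4 * 25
= 1600


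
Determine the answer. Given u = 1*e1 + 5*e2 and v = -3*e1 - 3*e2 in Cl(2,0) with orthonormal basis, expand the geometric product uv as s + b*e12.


Expand: (1*e1 + 5*e2)(-3*e1 - 3*e2)
= 1*(-3)*e1e1 + 1*(-3)*e1e2 + 5*(-3)*e2e1 + 5*(-3)*e2e2
Using e1^2 = e2^2 = 1, e2e1 = -e1e2:
Scalar part s = 1*(-3) + 5*(-3) = -3 + (-15) = -18
Bivector part b = 1*(-3) - 5*(-3) = -3 - (-15) = 12
uv = -18 + 12*e12


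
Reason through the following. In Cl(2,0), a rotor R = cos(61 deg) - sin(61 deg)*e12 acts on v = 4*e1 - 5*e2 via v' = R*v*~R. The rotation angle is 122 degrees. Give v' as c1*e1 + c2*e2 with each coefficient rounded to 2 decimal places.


Rotor R = cos(61deg) - sin(61deg)*e12
Rotation angle theta = 2 * 61 = 122 degrees
v' = R*v*~R rotates v by theta.
cos(122deg) = -0.5299, sin(122deg) = 0.8480
v'_1 = 4*cos(122deg) - (-5)*sin(122deg)
= 4*(-0.5299) - (-5)*0.8480
= 2.12
v'_2 = 4*sin(122deg) + (-5)*cos(122deg)
= 4*0.8480 + (-5)*(-0.5299)
= 6.04
v' = 2.12*e1 + 6.04*e2


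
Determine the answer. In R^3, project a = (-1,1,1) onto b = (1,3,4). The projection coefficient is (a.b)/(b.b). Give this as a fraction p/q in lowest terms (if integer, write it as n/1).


Projection coefficient = (a . b) / (b . b)
a . b = (-1)*1 + 1*3 + 1*4
= -1 + 3 + 4 = 6
b . b = 1^2 + 3^2 + 4^2
= 1 + 9 + 16 = 26
Coefficient = 6/26
In lowest terms: 3/13


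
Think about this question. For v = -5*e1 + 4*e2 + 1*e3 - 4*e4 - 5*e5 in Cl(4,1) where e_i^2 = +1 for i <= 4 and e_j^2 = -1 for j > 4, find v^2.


v^2 = sum of c_i^2 * e_i^2
Positive signature terms (e_i^2 = +1): (-5)^2 + 4^2 + 1^2 + (-4)^2 = 58
Negative signature terms (e_j^2 = -1): (-5)^2 = 25
v^2 = 58 - 25 = 33


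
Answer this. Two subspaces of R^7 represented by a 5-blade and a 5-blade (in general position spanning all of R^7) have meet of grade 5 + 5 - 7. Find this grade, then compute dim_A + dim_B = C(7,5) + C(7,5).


Meet grade = grade(A) + grade(B) - n
= 5 + 5 - 7 = 3
C(7,5) = 21
C(7,5) = 21
dim_A + dim_B = 21 + 21 = 42


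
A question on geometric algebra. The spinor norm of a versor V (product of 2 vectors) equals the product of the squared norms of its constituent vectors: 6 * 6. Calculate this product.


Spinor norm N(V) = |v1|^2 * |v2|^2 * ... * |v2|^2
= 6 * 6
Running product: 6, 36
N(V) = 36


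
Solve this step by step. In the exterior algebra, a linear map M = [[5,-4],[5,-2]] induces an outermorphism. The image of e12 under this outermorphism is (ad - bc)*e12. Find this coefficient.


The outermorphism of a linear map f sends e1^e2 to f(e1)^f(e2).
f(e1) = 5*e1 + 5*e2
f(e2) = -4*e1 - 2*e2
f(e1) ^ f(e2) = (5*e1 + 5*e2) ^ (-4*e1 - 2*e2)
= 5*(-2)*e12 + 5*(-4)*e21
= (-10 - (-20))*e12
= 10*e12
Coefficient = 10


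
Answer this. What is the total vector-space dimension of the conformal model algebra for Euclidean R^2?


The conformal model of R^2 uses Cl(3,1): the 2 Euclidean generators plus two extra orthogonal generators e+ (e+^2 = +1) and e- (e-^2 = -1), from which the null vectors e0, einf are built.
Number of generators m = 2 + 2 = 4.
dim Cl(p,q) = 2^m = 2^4 = 16


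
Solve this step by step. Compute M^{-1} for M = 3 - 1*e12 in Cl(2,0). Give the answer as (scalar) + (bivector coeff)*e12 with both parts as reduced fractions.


M = 3 - 1*e12, where e12^2 = -1.
Since M commutes with its reverse ~M = a - b*e12, M * ~M = a^2 - b^2*e12^2 = a^2 + b^2.
So M^{-1} = ~M / (a^2 + b^2) = (a - b*e12)/(a^2 + b^2).
a^2 + b^2 = 9 + 1 = 10
Scalar part = 3/10 = 3/10
Bivector coeff = 1/10 = 1/10
M^{-1} = 3/10 + 1/10*e12


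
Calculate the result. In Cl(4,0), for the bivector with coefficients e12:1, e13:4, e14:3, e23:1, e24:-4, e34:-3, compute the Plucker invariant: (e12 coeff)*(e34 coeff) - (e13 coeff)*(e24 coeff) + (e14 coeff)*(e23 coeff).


Plucker relation: af - be + cd
a*f = 1*(-3) = -3
b*e = 4*(-4) = -16
c*d = 3*1 = 3
af - be + cd = -3 - (-16) + 3
= 16


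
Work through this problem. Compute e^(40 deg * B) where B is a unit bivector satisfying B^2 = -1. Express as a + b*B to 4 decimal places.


For a unit bivector B with B^2 = -1, the exponential series gives
e^(theta*B) = cos(theta) + sin(theta)*B (the GA analogue of Euler's formula).
theta = 40 degrees = 0.698132 rad
cos(40 deg) = 0.7660
sin(40 deg) = 0.6428
exp(theta*B) = 0.7660 + 0.6428*B


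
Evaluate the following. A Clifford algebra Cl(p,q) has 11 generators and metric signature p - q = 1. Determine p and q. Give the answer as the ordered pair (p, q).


We need p + q = 11 and p - q = 1.
Adding: 2p = 11 + 1 = 12, so p = 6.
Then q = 11 - 6 = 5.
(p, q) = (6, 5)


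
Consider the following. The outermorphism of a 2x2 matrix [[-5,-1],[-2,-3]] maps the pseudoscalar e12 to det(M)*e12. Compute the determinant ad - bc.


The outermorphism of a linear map f sends e1^e2 to f(e1)^f(e2).
f(e1) = -5*e1 - 2*e2
f(e2) = -1*e1 - 3*e2
f(e1) ^ f(e2) = (-5*e1 - 2*e2) ^ (-1*e1 - 3*e2)
= (-5)*(-3)*e12 + (-2)*(-1)*e21
= (15 - 2)*e12
= 13*e12
Coefficient = 13


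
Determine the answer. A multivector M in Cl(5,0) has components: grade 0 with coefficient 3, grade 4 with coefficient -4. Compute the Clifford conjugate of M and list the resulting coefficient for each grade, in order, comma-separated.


Clifford conjugate sign for grade k: (-1)^(k(k+1)/2)
Grade 0: (-1)^(0*1/2) = (-1)^0 = 1, coeff 3 -> 3
Grade 4: (-1)^(4*5/2) = (-1)^10 = 1, coeff -4 -> -4
Conjugated coefficients: 3, -4


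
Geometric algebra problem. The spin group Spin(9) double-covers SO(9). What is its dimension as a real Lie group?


Spin(n) double-covers SO(n); both have Lie algebra so(n) of dimension n(n-1)/2.
n = 9
n(n-1) = 9 * 8 = 72
dim Spin(9) = 72/2 = 36


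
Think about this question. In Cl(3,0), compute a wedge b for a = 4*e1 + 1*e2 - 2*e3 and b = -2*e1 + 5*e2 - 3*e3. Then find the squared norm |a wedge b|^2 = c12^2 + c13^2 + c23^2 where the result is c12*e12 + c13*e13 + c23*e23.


a wedge b = (a1*b2 - a2*b1)*e12 + (a1*b3 - a3*b1)*e13 + (a2*b3 - a3*b2)*e23
e12 coeff: 4*5 - 1*(-2) = 20 - (-2) = 22
e13 coeff: 4*(-3) - (-2)*(-2) = -12 - 4 = -16
e23 coeff: 1*(-3) - (-2)*5 = -3 - (-10) = 7
|a wedge b|^2 = 22^2 + (-16)^2 + 7^2
= 484 + 256 + 49
= 789


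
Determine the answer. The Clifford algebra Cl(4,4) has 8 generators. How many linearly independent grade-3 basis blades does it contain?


Number of grade-k basis blades in Cl(p,q) with n = p + q is C(n, k).
n = 4 + 4 = 8
C(8, 3) = 8! / (3! * 5!)
= 40320 / (6 * 120)
= 56


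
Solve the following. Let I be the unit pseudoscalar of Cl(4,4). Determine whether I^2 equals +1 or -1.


The pseudoscalar I = e1...e_n (product of all n generators) of Cl(p,q) satisfies I^2 = (-1)^(q + n(n-1)/2).
p = 4, q = 4, n = p + q = 8
n(n-1)/2 = 8 * 7 / 2 = 28
Exponent = q + n(n-1)/2 = 4 + 28 = 32
I^2 = (-1)^32 = +1


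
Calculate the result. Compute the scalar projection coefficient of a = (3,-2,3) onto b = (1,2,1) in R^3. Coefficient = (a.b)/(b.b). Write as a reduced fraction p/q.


Projection coefficient = (a . b) / (b . b)
a . b = 3*1 + (-2)*2 + 3*1
= 3 + (-4) + 3 = 2
b . b = 1^2 + 2^2 + 1^2
= 1 + 4 + 1 = 6
Coefficient = 2/6
In lowest terms: 1/3


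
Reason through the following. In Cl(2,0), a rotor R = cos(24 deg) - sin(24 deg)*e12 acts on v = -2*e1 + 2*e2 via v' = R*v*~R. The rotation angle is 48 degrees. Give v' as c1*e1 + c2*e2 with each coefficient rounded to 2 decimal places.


Rotor R = cos(24deg) - sin(24deg)*e12
Rotation angle theta = 2 * 24 = 48 degrees
v' = R*v*~R rotates v by theta.
cos(48deg) = 0.6691, sin(48deg) = 0.7431
v'_1 = -2*cos(48deg) - 2*sin(48deg)
= -2*0.6691 - 2*0.7431
= -2.82
v'_2 = -2*sin(48deg) + 2*cos(48deg)
= -2*0.7431 + 2*0.6691
= -0.15
v' = -2.82*e1 - 0.15*e2


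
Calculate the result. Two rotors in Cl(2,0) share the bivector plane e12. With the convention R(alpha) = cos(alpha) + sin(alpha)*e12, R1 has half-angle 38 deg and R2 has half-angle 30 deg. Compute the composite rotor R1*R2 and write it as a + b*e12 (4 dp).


Same-plane rotors commute and their half-angles add:
R1*R2 = cos(a1 + a2) + sin(a1 + a2)*e12.
a1 + a2 = 38 + 30 = 68 deg
cos(68 deg) = 0.3746
sin(68 deg) = 0.9272
R1*R2 = 0.3746 + 0.9272*e12


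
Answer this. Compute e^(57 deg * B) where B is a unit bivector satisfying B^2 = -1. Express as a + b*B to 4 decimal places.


For a unit bivector B with B^2 = -1, the exponential series gives
e^(theta*B) = cos(theta) + sin(theta)*B (the GA analogue of Euler's formula).
theta = 57 degrees = 0.994838 rad
cos(57 deg) = 0.5446
sin(57 deg) = 0.8387
exp(theta*B) = 0.5446 + 0.8387*B


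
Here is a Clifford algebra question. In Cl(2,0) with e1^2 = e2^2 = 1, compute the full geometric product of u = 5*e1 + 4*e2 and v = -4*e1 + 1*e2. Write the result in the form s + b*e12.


Expand: (5*e1 + 4*e2)(-4*e1 + 1*e2)
= 5*(-4)*e1e1 + 5*1*e1e2 + 4*(-4)*e2e1 + 4*1*e2e2
Using e1^2 = e2^2 = 1, e2e1 = -e1e2:
Scalar part s = 5*(-4) + 4*1 = -20 + 4 = -16
Bivector part b = 5*1 - 4*(-4) = 5 - (-16) = 21
uv = -16 + 21*e12


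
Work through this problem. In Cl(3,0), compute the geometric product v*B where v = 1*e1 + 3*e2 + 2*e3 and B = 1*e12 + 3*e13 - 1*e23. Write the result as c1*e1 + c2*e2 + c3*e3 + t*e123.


vB has grade-1 (vector) and grade-3 (trivector) parts: vB = (v _| B) + (v ^ B).
Vector part <vB>_1:
  e1: -v2*b12 - v3*b13 = -(3)*(1) - (2)*(3) = -9
  e2: v1*b12 - v3*b23 = (1)*(1) - (2)*(-1) = 3
  e3: v1*b13 + v2*b23 = (1)*(3) + (3)*(-1) = 0
Trivector part <vB>_3:
  e123: v1*b23 - v2*b13 + v3*b12 = (1)*(-1) - (3)*(3) + (2)*(1) = -8
vB = -9*e1 + 3*e2 + 0*e3 - 8*e123


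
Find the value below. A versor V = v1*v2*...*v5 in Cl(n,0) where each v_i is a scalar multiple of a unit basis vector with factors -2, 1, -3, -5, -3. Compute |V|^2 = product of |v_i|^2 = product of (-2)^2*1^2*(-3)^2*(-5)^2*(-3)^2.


Each vector v_i has |v_i|^2 = s_i^2
Squared scales: (-2)^2 = 4, 1^2 = 1, (-3)^2 = 9, (-5)^2 = 25, (-3)^2 = 9
|V|^2 = 4 * 1 * 9 * 25 * 9
= 8100


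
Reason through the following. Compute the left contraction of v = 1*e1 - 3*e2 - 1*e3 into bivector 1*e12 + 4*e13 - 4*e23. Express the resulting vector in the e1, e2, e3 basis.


Left contraction v _| B = <vB>_1 (grade-1 part of the geometric product vB).
Using e1_|e12 = e2, e2_|e12 = -e1, e1_|e13 = e3, e3_|e13 = -e1, e2_|e23 = e3, e3_|e23 = -e2:
e1 coeff: -v2*b12 - v3*b13 = -(-3)*(1) - (-1)*(4) = 7
e2 coeff: v1*b12 - v3*b23 = (1)*(1) - (-1)*(-4) = -3
e3 coeff: v1*b13 + v2*b23 = (1)*(4) + (-3)*(-4) = 16
v _| B = 7*e1 - 3*e2 + 16*e3


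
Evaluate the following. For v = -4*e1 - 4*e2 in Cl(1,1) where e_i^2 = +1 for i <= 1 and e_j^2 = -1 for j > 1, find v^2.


v^2 = sum of c_i^2 * e_i^2
Positive signature terms (e_i^2 = +1): (-4)^2 = 16
Negative signature terms (e_j^2 = -1): (-4)^2 = 16
v^2 = 16 - 16 = 0


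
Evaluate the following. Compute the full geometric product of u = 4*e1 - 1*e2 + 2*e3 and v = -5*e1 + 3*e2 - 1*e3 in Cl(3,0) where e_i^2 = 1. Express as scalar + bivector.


In Cl(3,0): e_i^2 = 1, e_ie_j = -e_je_i for i != j.
Scalar part = u . v = 4*(-5) + (-1)*3 + 2*(-1)
= -20 + (-3) + (-2) = -25
e12 coeff = 4*3 - (-1)*(-5) = 12 - 5 = 7
e13 coeff = 4*(-1) - 2*(-5) = -4 - (-10) = 6
e23 coeff = (-1)*(-1) - 2*3 = 1 - 6 = -5
uv = -25 + 7*e12 + 6*e13 - 5*e23
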